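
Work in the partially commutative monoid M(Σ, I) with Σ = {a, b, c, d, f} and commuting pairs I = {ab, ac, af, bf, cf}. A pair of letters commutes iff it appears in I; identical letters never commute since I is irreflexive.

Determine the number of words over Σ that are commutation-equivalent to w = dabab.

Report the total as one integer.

piece 0:d — minimal
piece 1:a rests on {0:d}
piece 2:b rests on {0:d}
piece 3:a rests on {1:a}
piece 4:b rests on {2:b}
minimal pieces: {0:d}
ways to finish when only these pieces remain (= sum over removing one remaining piece with nothing left below it):
  1 left: {3}→1  {4}→1
  2 left: {1,3}→1  {2,4}→1  {3,4}→2
  3 left: {1,3,4}→3  {2,3,4}→3
  placing 0:d first → 6 extensions

6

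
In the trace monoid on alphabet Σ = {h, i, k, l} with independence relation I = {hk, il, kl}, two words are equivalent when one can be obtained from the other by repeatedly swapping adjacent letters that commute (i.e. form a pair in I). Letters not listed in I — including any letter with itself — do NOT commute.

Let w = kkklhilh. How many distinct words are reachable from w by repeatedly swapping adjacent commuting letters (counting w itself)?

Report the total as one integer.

piece 0:k — minimal
piece 1:k rests on {0:k}
piece 2:k rests on {1:k}
piece 3:l — minimal
piece 4:h rests on {3:l}
piece 5:i rests on {2:k, 4:h}
piece 6:l rests on {4:h}
piece 7:h rests on {5:i, 6:l}
minimal pieces: {0:k, 3:l}
ways to finish when only these pieces remain (= sum over removing one remaining piece with nothing left below it):
  1 left: {7}→1
  2 left: {5,7}→1  {6,7}→1
  3 left: {2,5,7}→1  {5,6,7}→2
  4 left: {1,2,5,7}→1  {2,5,6,7}→3  {4,5,6,7}→2
  5 left: {0,1,2,5,7}→1  {1,2,5,6,7}→4  {2,4,5,6,7}→5  {3,4,5,6,7}→2
  6 left: {0,1,2,5,6,7}→5  {1,2,4,5,6,7}→9  {2,3,4,5,6,7}→7
  placing 0:k first → 16 extensions
  placing 3:l first → 14 extensions
total linear extensions = 30

30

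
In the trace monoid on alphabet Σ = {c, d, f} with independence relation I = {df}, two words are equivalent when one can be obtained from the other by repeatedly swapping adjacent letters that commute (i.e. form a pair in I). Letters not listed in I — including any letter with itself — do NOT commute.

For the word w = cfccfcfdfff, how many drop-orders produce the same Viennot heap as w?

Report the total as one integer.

5

0(c) covers ∅
1(f) covers 0:c
2(c) covers 1:f
3(c) covers 2:c
4(f) covers 3:c
5(c) covers 4:f
6(f) covers 5:c
7(d) covers 5:c
8(f) covers 6:f
9(f) covers 8:f
10(f) covers 9:f
floor of heap: 0:c
completions by unplaced set U, small U first (add the entries for U minus each lowest piece of U):
  |U|=1: {7}:1  {10}:1
  |U|=2: {7,10}:2  {9,10}:1
  |U|=3: {7,9,10}:3  {8,9,10}:1
  |U|=4: {6,8,9,10}:1  {7,8,9,10}:4
  |U|=5: {6,7,8,9,10}:5
  |U|=6: {5,6,7,8,9,10}:5
  |U|=7: {4,5,6,7,8,9,10}:5
  |U|=8: {3,4,5,6,7,8,9,10}:5
  |U|=9: {2,3,4,5,6,7,8,9,10}:5
  start at 0(c): 5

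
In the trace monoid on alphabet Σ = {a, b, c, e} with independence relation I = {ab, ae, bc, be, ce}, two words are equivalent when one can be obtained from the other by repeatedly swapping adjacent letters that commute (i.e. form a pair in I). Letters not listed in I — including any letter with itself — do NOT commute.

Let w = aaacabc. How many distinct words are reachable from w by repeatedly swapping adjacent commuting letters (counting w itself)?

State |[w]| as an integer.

7

piece 0:a — minimal
piece 1:a rests on {0:a}
piece 2:a rests on {1:a}
piece 3:c rests on {2:a}
piece 4:a rests on {3:c}
piece 5:b — minimal
piece 6:c rests on {4:a}
minimal pieces: {0:a, 5:b}
ways to finish when only these pieces remain (= sum over removing one remaining piece with nothing left below it):
  1 left: {5}→1  {6}→1
  2 left: {4,6}→1  {5,6}→2
  3 left: {3,4,6}→1  {4,5,6}→3
  4 left: {2,3,4,6}→1  {3,4,5,6}→4
  5 left: {1,2,3,4,6}→1  {2,3,4,5,6}→5
  placing 0:a first → 6 extensions
  placing 5:b first → 1 extensions
total linear extensions = 7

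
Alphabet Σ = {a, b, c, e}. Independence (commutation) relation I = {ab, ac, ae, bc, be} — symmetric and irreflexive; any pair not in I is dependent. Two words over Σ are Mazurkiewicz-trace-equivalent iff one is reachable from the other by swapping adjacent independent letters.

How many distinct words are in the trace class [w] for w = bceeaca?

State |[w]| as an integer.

#0=b has no predecessor
#1=c has no predecessor
#2=e depends on [1:c]
#3=e depends on [2:e]
#4=a has no predecessor
#5=c depends on [3:e]
#6=a depends on [4:a]
sources: [0:b, 1:c, 4:a]
N(rest) = Σ N(rest − s) over sources s of rest; N(one piece) = 1:
  size 1 → [0]=1  [5]=1  [6]=1
  size 2 → [0,5]=2  [0,6]=2  [3,5]=1  [4,6]=1  [5,6]=2
  size 3 → [0,3,5]=3  [0,4,6]=3  [0,5,6]=6  [2,3,5]=1  [3,5,6]=3  [4,5,6]=3
  size 4 → [0,2,3,5]=4  [0,3,5,6]=12  [0,4,5,6]=12  [1,2,3,5]=1  [2,3,5,6]=4  [3,4,5,6]=6
  size 5 → [0,1,2,3,5]=5  [0,2,3,5,6]=20  [0,3,4,5,6]=30  [1,2,3,5,6]=5  [2,3,4,5,6]=10
  first=0(b) contributes 15
  first=1(c) contributes 60
  first=4(a) contributes 30
|[w]| = 105

105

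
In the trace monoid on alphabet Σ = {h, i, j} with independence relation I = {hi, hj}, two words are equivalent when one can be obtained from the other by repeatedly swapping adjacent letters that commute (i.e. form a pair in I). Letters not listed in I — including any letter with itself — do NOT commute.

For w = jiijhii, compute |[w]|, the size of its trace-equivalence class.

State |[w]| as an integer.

7

0(j) covers ∅
1(i) covers 0:j
2(i) covers 1:i
3(j) covers 2:i
4(h) covers ∅
5(i) covers 3:j
6(i) covers 5:i
floor of heap: 0:j, 4:h
completions by unplaced set U, small U first (add the entries for U minus each lowest piece of U):
  |U|=1: {4}:1  {6}:1
  |U|=2: {4,6}:2  {5,6}:1
  |U|=3: {3,5,6}:1  {4,5,6}:3
  |U|=4: {2,3,5,6}:1  {3,4,5,6}:4
  |U|=5: {1,2,3,5,6}:1  {2,3,4,5,6}:5
  start at 0(j): 6
  start at 4(h): 1
sum over floor = 7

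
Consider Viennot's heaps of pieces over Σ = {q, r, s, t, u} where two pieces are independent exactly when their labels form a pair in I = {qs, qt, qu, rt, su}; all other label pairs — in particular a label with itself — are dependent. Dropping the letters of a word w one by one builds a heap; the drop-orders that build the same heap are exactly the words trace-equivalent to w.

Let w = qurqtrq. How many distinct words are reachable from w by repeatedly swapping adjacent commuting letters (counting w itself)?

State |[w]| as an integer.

drop 0:q onto floor
drop 1:u onto floor
drop 2:r onto {0:q, 1:u}
drop 3:q onto {2:r}
drop 4:t onto {1:u}
drop 5:r onto {3:q}
drop 6:q onto {5:r}
ground layer = {0:q, 1:u}
drop-orders for the pieces not yet dropped (sum over which currently-grounded one goes next):
  1 to go: {4} 1  {6} 1
  2 to go: {4,6} 2  {5,6} 1
  3 to go: {3,5,6} 1  {4,5,6} 3
  4 to go: {2,3,5,6} 1  {3,4,5,6} 4
  5 to go: {0,2,3,5,6} 1  {2,3,4,5,6} 5
  if 0:q drops first: 5 orders
  if 1:u drops first: 6 orders
heap linearizations: 11

11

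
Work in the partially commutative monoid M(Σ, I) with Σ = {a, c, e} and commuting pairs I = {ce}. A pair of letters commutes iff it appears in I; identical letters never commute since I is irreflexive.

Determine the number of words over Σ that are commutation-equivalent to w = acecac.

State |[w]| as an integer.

3

0(a) covers ∅
1(c) covers 0:a
2(e) covers 0:a
3(c) covers 1:c
4(a) covers 2:e, 3:c
5(c) covers 4:a
floor of heap: 0:a
completions by unplaced set U, small U first (add the entries for U minus each lowest piece of U):
  |U|=1: {5}:1
  |U|=2: {4,5}:1
  |U|=3: {2,4,5}:1  {3,4,5}:1
  |U|=4: {1,3,4,5}:1  {2,3,4,5}:2
  start at 0(a): 3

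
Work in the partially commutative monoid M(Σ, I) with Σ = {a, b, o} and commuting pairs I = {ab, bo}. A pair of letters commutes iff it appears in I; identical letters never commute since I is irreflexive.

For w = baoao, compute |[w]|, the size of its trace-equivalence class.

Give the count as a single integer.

5

drop 0:b onto floor
drop 1:a onto floor
drop 2:o onto {1:a}
drop 3:a onto {2:o}
drop 4:o onto {3:a}
ground layer = {0:b, 1:a}
drop-orders for the pieces not yet dropped (sum over which currently-grounded one goes next):
  1 to go: {0} 1  {4} 1
  2 to go: {0,4} 2  {3,4} 1
  3 to go: {0,3,4} 3  {2,3,4} 1
  if 0:b drops first: 1 orders
  if 1:a drops first: 4 orders
heap linearizations: 5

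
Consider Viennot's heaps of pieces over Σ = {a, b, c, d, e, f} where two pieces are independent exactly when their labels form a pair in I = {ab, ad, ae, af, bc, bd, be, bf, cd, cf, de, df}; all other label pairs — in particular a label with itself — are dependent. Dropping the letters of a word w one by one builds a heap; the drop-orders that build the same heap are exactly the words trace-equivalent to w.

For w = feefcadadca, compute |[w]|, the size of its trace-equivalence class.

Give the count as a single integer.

drop 0:f onto floor
drop 1:e onto {0:f}
drop 2:e onto {1:e}
drop 3:f onto {2:e}
drop 4:c onto {2:e}
drop 5:a onto {4:c}
drop 6:d onto floor
drop 7:a onto {5:a}
drop 8:d onto {6:d}
drop 9:c onto {7:a}
drop 10:a onto {9:c}
ground layer = {0:f, 6:d}
drop-orders for the pieces not yet dropped (sum over which currently-grounded one goes next):
  1 to go: {3} 1  {8} 1  {10} 1
  2 to go: {3,8} 2  {3,10} 2  {6,8} 1  {8,10} 2  {9,10} 1
  3 to go: {3,6,8} 3  {3,8,10} 6  {3,9,10} 3  {6,8,10} 3  {7,9,10} 1  {8,9,10} 3
  4 to go: {3,6,8,10} 12  {3,7,9,10} 4  {3,8,9,10} 12  {5,7,9,10} 1  {6,8,9,10} 6  {7,8,9,10} 4
  5 to go: {3,5,7,9,10} 5  {3,6,8,9,10} 30  {3,7,8,9,10} 20  {4,5,7,9,10} 1  {5,7,8,9,10} 5  {6,7,8,9,10} 10
  6 to go: {3,4,5,7,9,10} 6  {3,5,7,8,9,10} 30  {3,6,7,8,9,10} 60  {4,5,7,8,9,10} 6  {5,6,7,8,9,10} 15
  7 to go: {2,3,4,5,7,9,10} 6  {3,4,5,7,8,9,10} 42  {3,5,6,7,8,9,10} 105  {4,5,6,7,8,9,10} 21
  8 to go: {1,2,3,4,5,7,9,10} 6  {2,3,4,5,7,8,9,10} 48  {3,4,5,6,7,8,9,10} 168
  9 to go: {0,1,2,3,4,5,7,9,10} 6  {1,2,3,4,5,7,8,9,10} 54  {2,3,4,5,6,7,8,9,10} 216
  if 0:f drops first: 270 orders
  if 6:d drops first: 60 orders
heap linearizations: 330

330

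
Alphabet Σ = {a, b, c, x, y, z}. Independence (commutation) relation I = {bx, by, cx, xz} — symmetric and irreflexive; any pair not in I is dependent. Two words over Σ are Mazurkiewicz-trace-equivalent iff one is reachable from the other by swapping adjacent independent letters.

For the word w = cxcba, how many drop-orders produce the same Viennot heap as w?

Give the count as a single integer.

#0=c has no predecessor
#1=x has no predecessor
#2=c depends on [0:c]
#3=b depends on [2:c]
#4=a depends on [1:x, 3:b]
sources: [0:c, 1:x]
N(rest) = Σ N(rest − s) over sources s of rest; N(one piece) = 1:
  size 1 → [4]=1
  size 2 → [1,4]=1  [3,4]=1
  size 3 → [1,3,4]=2  [2,3,4]=1
  first=0(c) contributes 3
  first=1(x) contributes 1
|[w]| = 4

4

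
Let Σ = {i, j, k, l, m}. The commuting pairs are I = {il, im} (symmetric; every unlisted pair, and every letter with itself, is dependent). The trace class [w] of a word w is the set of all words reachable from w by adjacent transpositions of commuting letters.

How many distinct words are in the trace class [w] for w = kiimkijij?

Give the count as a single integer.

3

piece 0:k — minimal
piece 1:i rests on {0:k}
piece 2:i rests on {1:i}
piece 3:m rests on {0:k}
piece 4:k rests on {2:i, 3:m}
piece 5:i rests on {4:k}
piece 6:j rests on {5:i}
piece 7:i rests on {6:j}
piece 8:j rests on {7:i}
minimal pieces: {0:k}
ways to finish when only these pieces remain (= sum over removing one remaining piece with nothing left below it):
  1 left: {8}→1
  2 left: {7,8}→1
  3 left: {6,7,8}→1
  4 left: {5,6,7,8}→1
  5 left: {4,5,6,7,8}→1
  6 left: {2,4,5,6,7,8}→1  {3,4,5,6,7,8}→1
  7 left: {1,2,4,5,6,7,8}→1  {2,3,4,5,6,7,8}→2
  placing 0:k first → 3 extensions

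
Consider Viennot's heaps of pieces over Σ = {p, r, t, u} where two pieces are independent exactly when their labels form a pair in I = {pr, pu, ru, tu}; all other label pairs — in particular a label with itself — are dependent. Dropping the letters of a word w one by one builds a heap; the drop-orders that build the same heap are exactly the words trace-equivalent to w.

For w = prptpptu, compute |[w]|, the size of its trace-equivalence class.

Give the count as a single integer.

24

#0=p has no predecessor
#1=r has no predecessor
#2=p depends on [0:p]
#3=t depends on [1:r, 2:p]
#4=p depends on [3:t]
#5=p depends on [4:p]
#6=t depends on [5:p]
#7=u has no predecessor
sources: [0:p, 1:r, 7:u]
N(rest) = Σ N(rest − s) over sources s of rest; N(one piece) = 1:
  size 1 → [6]=1  [7]=1
  size 2 → [5,6]=1  [6,7]=2
  size 3 → [4,5,6]=1  [5,6,7]=3
  size 4 → [3,4,5,6]=1  [4,5,6,7]=4
  size 5 → [1,3,4,5,6]=1  [2,3,4,5,6]=1  [3,4,5,6,7]=5
  size 6 → [0,2,3,4,5,6]=1  [1,2,3,4,5,6]=2  [1,3,4,5,6,7]=6  [2,3,4,5,6,7]=6
  first=0(p) contributes 14
  first=1(r) contributes 7
  first=7(u) contributes 3
|[w]| = 24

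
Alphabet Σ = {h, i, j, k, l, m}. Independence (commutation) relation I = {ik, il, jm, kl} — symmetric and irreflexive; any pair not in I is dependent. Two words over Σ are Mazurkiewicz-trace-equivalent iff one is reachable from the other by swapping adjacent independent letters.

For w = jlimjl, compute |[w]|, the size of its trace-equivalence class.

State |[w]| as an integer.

4

drop 0:j onto floor
drop 1:l onto {0:j}
drop 2:i onto {0:j}
drop 3:m onto {1:l, 2:i}
drop 4:j onto {1:l, 2:i}
drop 5:l onto {3:m, 4:j}
ground layer = {0:j}
drop-orders for the pieces not yet dropped (sum over which currently-grounded one goes next):
  1 to go: {5} 1
  2 to go: {3,5} 1  {4,5} 1
  3 to go: {3,4,5} 2
  4 to go: {1,3,4,5} 2  {2,3,4,5} 2
  if 0:j drops first: 4 orders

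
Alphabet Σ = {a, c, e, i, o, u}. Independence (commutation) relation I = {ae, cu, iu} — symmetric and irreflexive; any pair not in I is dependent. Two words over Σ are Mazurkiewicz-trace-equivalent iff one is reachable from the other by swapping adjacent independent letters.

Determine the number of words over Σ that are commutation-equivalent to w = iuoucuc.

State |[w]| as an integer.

12

piece 0:i — minimal
piece 1:u — minimal
piece 2:o rests on {0:i, 1:u}
piece 3:u rests on {2:o}
piece 4:c rests on {2:o}
piece 5:u rests on {3:u}
piece 6:c rests on {4:c}
minimal pieces: {0:i, 1:u}
ways to finish when only these pieces remain (= sum over removing one remaining piece with nothing left below it):
  1 left: {5}→1  {6}→1
  2 left: {3,5}→1  {4,6}→1  {5,6}→2
  3 left: {3,5,6}→3  {4,5,6}→3
  4 left: {3,4,5,6}→6
  5 left: {2,3,4,5,6}→6
  placing 0:i first → 6 extensions
  placing 1:u first → 6 extensions
total linear extensions = 12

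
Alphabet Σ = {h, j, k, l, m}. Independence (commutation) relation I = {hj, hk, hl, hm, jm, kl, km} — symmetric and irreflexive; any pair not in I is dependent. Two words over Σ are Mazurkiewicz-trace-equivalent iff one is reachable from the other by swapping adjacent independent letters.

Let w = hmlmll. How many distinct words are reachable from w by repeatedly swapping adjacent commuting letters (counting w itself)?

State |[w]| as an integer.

#0=h has no predecessor
#1=m has no predecessor
#2=l depends on [1:m]
#3=m depends on [2:l]
#4=l depends on [3:m]
#5=l depends on [4:l]
sources: [0:h, 1:m]
N(rest) = Σ N(rest − s) over sources s of rest; N(one piece) = 1:
  size 1 → [0]=1  [5]=1
  size 2 → [0,5]=2  [4,5]=1
  size 3 → [0,4,5]=3  [3,4,5]=1
  size 4 → [0,3,4,5]=4  [2,3,4,5]=1
  first=0(h) contributes 1
  first=1(m) contributes 5
|[w]| = 6

6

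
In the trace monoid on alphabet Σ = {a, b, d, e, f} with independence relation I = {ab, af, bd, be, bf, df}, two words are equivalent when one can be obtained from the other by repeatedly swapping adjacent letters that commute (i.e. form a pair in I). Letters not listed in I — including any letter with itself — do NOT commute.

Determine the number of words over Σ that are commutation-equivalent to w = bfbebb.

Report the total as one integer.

#0=b has no predecessor
#1=f has no predecessor
#2=b depends on [0:b]
#3=e depends on [1:f]
#4=b depends on [2:b]
#5=b depends on [4:b]
sources: [0:b, 1:f]
N(rest) = Σ N(rest − s) over sources s of rest; N(one piece) = 1:
  size 1 → [3]=1  [5]=1
  size 2 → [1,3]=1  [3,5]=2  [4,5]=1
  size 3 → [1,3,5]=3  [2,4,5]=1  [3,4,5]=3
  size 4 → [0,2,4,5]=1  [1,3,4,5]=6  [2,3,4,5]=4
  first=0(b) contributes 10
  first=1(f) contributes 5
|[w]| = 15

15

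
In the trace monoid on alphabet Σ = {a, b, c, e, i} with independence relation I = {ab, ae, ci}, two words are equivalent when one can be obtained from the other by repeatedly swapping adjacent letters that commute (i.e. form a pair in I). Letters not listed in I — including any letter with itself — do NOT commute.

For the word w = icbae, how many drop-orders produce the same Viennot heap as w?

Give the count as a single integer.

drop 0:i onto floor
drop 1:c onto floor
drop 2:b onto {0:i, 1:c}
drop 3:a onto {0:i, 1:c}
drop 4:e onto {2:b}
ground layer = {0:i, 1:c}
drop-orders for the pieces not yet dropped (sum over which currently-grounded one goes next):
  1 to go: {3} 1  {4} 1
  2 to go: {2,4} 1  {3,4} 2
  3 to go: {2,3,4} 3
  if 0:i drops first: 3 orders
  if 1:c drops first: 3 orders
heap linearizations: 6

6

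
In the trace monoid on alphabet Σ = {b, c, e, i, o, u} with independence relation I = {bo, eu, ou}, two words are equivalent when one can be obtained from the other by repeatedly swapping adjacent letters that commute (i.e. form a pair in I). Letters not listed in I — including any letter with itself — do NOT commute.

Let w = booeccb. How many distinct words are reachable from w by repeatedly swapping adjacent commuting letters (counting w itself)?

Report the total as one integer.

#0=b has no predecessor
#1=o has no predecessor
#2=o depends on [1:o]
#3=e depends on [0:b, 2:o]
#4=c depends on [3:e]
#5=c depends on [4:c]
#6=b depends on [5:c]
sources: [0:b, 1:o]
N(rest) = Σ N(rest − s) over sources s of rest; N(one piece) = 1:
  size 1 → [6]=1
  size 2 → [5,6]=1
  size 3 → [4,5,6]=1
  size 4 → [3,4,5,6]=1
  size 5 → [0,3,4,5,6]=1  [2,3,4,5,6]=1
  first=0(b) contributes 1
  first=1(o) contributes 2
|[w]| = 3

3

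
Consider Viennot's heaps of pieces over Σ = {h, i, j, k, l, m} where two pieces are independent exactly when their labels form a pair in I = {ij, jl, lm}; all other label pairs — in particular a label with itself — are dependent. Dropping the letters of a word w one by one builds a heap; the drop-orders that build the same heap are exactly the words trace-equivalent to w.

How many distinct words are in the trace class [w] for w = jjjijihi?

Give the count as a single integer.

drop 0:j onto floor
drop 1:j onto {0:j}
drop 2:j onto {1:j}
drop 3:i onto floor
drop 4:j onto {2:j}
drop 5:i onto {3:i}
drop 6:h onto {4:j, 5:i}
drop 7:i onto {6:h}
ground layer = {0:j, 3:i}
drop-orders for the pieces not yet dropped (sum over which currently-grounded one goes next):
  1 to go: {7} 1
  2 to go: {6,7} 1
  3 to go: {4,6,7} 1  {5,6,7} 1
  4 to go: {2,4,6,7} 1  {3,5,6,7} 1  {4,5,6,7} 2
  5 to go: {1,2,4,6,7} 1  {2,4,5,6,7} 3  {3,4,5,6,7} 3
  6 to go: {0,1,2,4,6,7} 1  {1,2,4,5,6,7} 4  {2,3,4,5,6,7} 6
  if 0:j drops first: 10 orders
  if 3:i drops first: 5 orders
heap linearizations: 15

15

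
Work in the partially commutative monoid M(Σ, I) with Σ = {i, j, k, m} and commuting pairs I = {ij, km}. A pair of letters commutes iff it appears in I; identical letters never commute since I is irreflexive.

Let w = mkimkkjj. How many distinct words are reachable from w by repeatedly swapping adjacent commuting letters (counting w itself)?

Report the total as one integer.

#0=m has no predecessor
#1=k has no predecessor
#2=i depends on [0:m, 1:k]
#3=m depends on [2:i]
#4=k depends on [2:i]
#5=k depends on [4:k]
#6=j depends on [3:m, 5:k]
#7=j depends on [6:j]
sources: [0:m, 1:k]
N(rest) = Σ N(rest − s) over sources s of rest; N(one piece) = 1:
  size 1 → [7]=1
  size 2 → [6,7]=1
  size 3 → [3,6,7]=1  [5,6,7]=1
  size 4 → [3,5,6,7]=2  [4,5,6,7]=1
  size 5 → [3,4,5,6,7]=3
  size 6 → [2,3,4,5,6,7]=3
  first=0(m) contributes 3
  first=1(k) contributes 3
|[w]| = 6

6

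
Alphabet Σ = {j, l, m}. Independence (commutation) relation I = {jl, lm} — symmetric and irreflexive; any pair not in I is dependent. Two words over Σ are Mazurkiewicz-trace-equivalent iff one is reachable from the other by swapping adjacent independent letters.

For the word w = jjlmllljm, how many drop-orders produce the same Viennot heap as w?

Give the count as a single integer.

#0=j has no predecessor
#1=j depends on [0:j]
#2=l has no predecessor
#3=m depends on [1:j]
#4=l depends on [2:l]
#5=l depends on [4:l]
#6=l depends on [5:l]
#7=j depends on [3:m]
#8=m depends on [7:j]
sources: [0:j, 2:l]
N(rest) = Σ N(rest − s) over sources s of rest; N(one piece) = 1:
  size 1 → [6]=1  [8]=1
  size 2 → [5,6]=1  [6,8]=2  [7,8]=1
  size 3 → [3,7,8]=1  [4,5,6]=1  [5,6,8]=3  [6,7,8]=3
  size 4 → [1,3,7,8]=1  [2,4,5,6]=1  [3,6,7,8]=4  [4,5,6,8]=4  [5,6,7,8]=6
  size 5 → [0,1,3,7,8]=1  [1,3,6,7,8]=5  [2,4,5,6,8]=5  [3,5,6,7,8]=10  [4,5,6,7,8]=10
  size 6 → [0,1,3,6,7,8]=6  [1,3,5,6,7,8]=15  [2,4,5,6,7,8]=15  [3,4,5,6,7,8]=20
  size 7 → [0,1,3,5,6,7,8]=21  [1,3,4,5,6,7,8]=35  [2,3,4,5,6,7,8]=35
  first=0(j) contributes 70
  first=2(l) contributes 56
|[w]| = 126

126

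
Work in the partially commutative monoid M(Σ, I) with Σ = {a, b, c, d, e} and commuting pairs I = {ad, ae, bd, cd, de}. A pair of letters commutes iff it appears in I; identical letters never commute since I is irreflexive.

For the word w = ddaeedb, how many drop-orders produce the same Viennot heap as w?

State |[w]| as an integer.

105

drop 0:d onto floor
drop 1:d onto {0:d}
drop 2:a onto floor
drop 3:e onto floor
drop 4:e onto {3:e}
drop 5:d onto {1:d}
drop 6:b onto {2:a, 4:e}
ground layer = {0:d, 2:a, 3:e}
drop-orders for the pieces not yet dropped (sum over which currently-grounded one goes next):
  1 to go: {5} 1  {6} 1
  2 to go: {1,5} 1  {2,6} 1  {4,6} 1  {5,6} 2
  3 to go: {0,1,5} 1  {1,5,6} 3  {2,4,6} 2  {2,5,6} 3  {3,4,6} 1  {4,5,6} 3
  4 to go: {0,1,5,6} 4  {1,2,5,6} 6  {1,4,5,6} 6  {2,3,4,6} 3  {2,4,5,6} 8  {3,4,5,6} 4
  5 to go: {0,1,2,5,6} 10  {0,1,4,5,6} 10  {1,2,4,5,6} 20  {1,3,4,5,6} 10  {2,3,4,5,6} 15
  if 0:d drops first: 45 orders
  if 2:a drops first: 20 orders
  if 3:e drops first: 40 orders
heap linearizations: 105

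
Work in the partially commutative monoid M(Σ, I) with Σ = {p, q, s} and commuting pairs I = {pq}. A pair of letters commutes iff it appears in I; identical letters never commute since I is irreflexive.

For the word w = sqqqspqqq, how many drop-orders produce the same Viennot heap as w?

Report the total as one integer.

4

drop 0:s onto floor
drop 1:q onto {0:s}
drop 2:q onto {1:q}
drop 3:q onto {2:q}
drop 4:s onto {3:q}
drop 5:p onto {4:s}
drop 6:q onto {4:s}
drop 7:q onto {6:q}
drop 8:q onto {7:q}
ground layer = {0:s}
drop-orders for the pieces not yet dropped (sum over which currently-grounded one goes next):
  1 to go: {5} 1  {8} 1
  2 to go: {5,8} 2  {7,8} 1
  3 to go: {5,7,8} 3  {6,7,8} 1
  4 to go: {5,6,7,8} 4
  5 to go: {4,5,6,7,8} 4
  6 to go: {3,4,5,6,7,8} 4
  7 to go: {2,3,4,5,6,7,8} 4
  if 0:s drops first: 4 orders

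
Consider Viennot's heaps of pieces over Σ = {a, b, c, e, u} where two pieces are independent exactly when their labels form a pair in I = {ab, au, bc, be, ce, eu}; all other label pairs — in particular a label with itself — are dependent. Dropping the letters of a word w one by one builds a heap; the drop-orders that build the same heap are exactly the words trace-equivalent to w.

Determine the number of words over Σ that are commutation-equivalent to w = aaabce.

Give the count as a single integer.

0(a) covers ∅
1(a) covers 0:a
2(a) covers 1:a
3(b) covers ∅
4(c) covers 2:a
5(e) covers 2:a
floor of heap: 0:a, 3:b
completions by unplaced set U, small U first (add the entries for U minus each lowest piece of U):
  |U|=1: {3}:1  {4}:1  {5}:1
  |U|=2: {3,4}:2  {3,5}:2  {4,5}:2
  |U|=3: {2,4,5}:2  {3,4,5}:6
  |U|=4: {1,2,4,5}:2  {2,3,4,5}:8
  start at 0(a): 10
  start at 3(b): 2
sum over floor = 12

12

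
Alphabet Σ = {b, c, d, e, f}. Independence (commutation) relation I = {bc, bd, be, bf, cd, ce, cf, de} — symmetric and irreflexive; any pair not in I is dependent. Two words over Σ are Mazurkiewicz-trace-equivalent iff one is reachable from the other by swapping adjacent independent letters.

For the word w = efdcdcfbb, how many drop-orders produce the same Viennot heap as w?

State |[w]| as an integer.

drop 0:e onto floor
drop 1:f onto {0:e}
drop 2:d onto {1:f}
drop 3:c onto floor
drop 4:d onto {2:d}
drop 5:c onto {3:c}
drop 6:f onto {4:d}
drop 7:b onto floor
drop 8:b onto {7:b}
ground layer = {0:e, 3:c, 7:b}
drop-orders for the pieces not yet dropped (sum over which currently-grounded one goes next):
  1 to go: {5} 1  {6} 1  {8} 1
  2 to go: {3,5} 1  {4,6} 1  {5,6} 2  {5,8} 2  {6,8} 2  {7,8} 1
  3 to go: {2,4,6} 1  {3,5,6} 3  {3,5,8} 3  {4,5,6} 3  {4,6,8} 3  {5,6,8} 6  {5,7,8} 3  {6,7,8} 3
  4 to go: {1,2,4,6} 1  {2,4,5,6} 4  {2,4,6,8} 4  {3,4,5,6} 6  {3,5,6,8} 12  {3,5,7,8} 6  {4,5,6,8} 12  {4,6,7,8} 6  {5,6,7,8} 12
  5 to go: {0,1,2,4,6} 1  {1,2,4,5,6} 5  {1,2,4,6,8} 5  {2,3,4,5,6} 10  {2,4,5,6,8} 20  {2,4,6,7,8} 10  {3,4,5,6,8} 30  {3,5,6,7,8} 30  {4,5,6,7,8} 30
  6 to go: {0,1,2,4,5,6} 6  {0,1,2,4,6,8} 6  {1,2,3,4,5,6} 15  {1,2,4,5,6,8} 30  {1,2,4,6,7,8} 15  {2,3,4,5,6,8} 60  {2,4,5,6,7,8} 60  {3,4,5,6,7,8} 90
  7 to go: {0,1,2,3,4,5,6} 21  {0,1,2,4,5,6,8} 42  {0,1,2,4,6,7,8} 21  {1,2,3,4,5,6,8} 105  {1,2,4,5,6,7,8} 105  {2,3,4,5,6,7,8} 210
  if 0:e drops first: 420 orders
  if 3:c drops first: 168 orders
  if 7:b drops first: 168 orders
heap linearizations: 756

756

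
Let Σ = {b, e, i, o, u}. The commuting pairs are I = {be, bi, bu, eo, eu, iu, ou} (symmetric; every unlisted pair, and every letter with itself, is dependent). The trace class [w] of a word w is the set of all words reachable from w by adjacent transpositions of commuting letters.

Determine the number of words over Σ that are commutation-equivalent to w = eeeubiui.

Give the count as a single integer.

168

#0=e has no predecessor
#1=e depends on [0:e]
#2=e depends on [1:e]
#3=u has no predecessor
#4=b has no predecessor
#5=i depends on [2:e]
#6=u depends on [3:u]
#7=i depends on [5:i]
sources: [0:e, 3:u, 4:b]
N(rest) = Σ N(rest − s) over sources s of rest; N(one piece) = 1:
  size 1 → [4]=1  [6]=1  [7]=1
  size 2 → [3,6]=1  [4,6]=2  [4,7]=2  [5,7]=1  [6,7]=2
  size 3 → [2,5,7]=1  [3,4,6]=3  [3,6,7]=3  [4,5,7]=3  [4,6,7]=6  [5,6,7]=3
  size 4 → [1,2,5,7]=1  [2,4,5,7]=4  [2,5,6,7]=4  [3,4,6,7]=12  [3,5,6,7]=6  [4,5,6,7]=12
  size 5 → [0,1,2,5,7]=1  [1,2,4,5,7]=5  [1,2,5,6,7]=5  [2,3,5,6,7]=10  [2,4,5,6,7]=20  [3,4,5,6,7]=30
  size 6 → [0,1,2,4,5,7]=6  [0,1,2,5,6,7]=6  [1,2,3,5,6,7]=15  [1,2,4,5,6,7]=30  [2,3,4,5,6,7]=60
  first=0(e) contributes 105
  first=3(u) contributes 42
  first=4(b) contributes 21
|[w]| = 168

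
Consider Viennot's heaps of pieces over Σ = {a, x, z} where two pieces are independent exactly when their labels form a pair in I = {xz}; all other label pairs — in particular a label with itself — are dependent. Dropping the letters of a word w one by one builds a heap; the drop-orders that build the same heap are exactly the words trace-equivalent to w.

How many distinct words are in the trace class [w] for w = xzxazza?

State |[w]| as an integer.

piece 0:x — minimal
piece 1:z — minimal
piece 2:x rests on {0:x}
piece 3:a rests on {1:z, 2:x}
piece 4:z rests on {3:a}
piece 5:z rests on {4:z}
piece 6:a rests on {5:z}
minimal pieces: {0:x, 1:z}
ways to finish when only these pieces remain (= sum over removing one remaining piece with nothing left below it):
  1 left: {6}→1
  2 left: {5,6}→1
  3 left: {4,5,6}→1
  4 left: {3,4,5,6}→1
  5 left: {1,3,4,5,6}→1  {2,3,4,5,6}→1
  placing 0:x first → 2 extensions
  placing 1:z first → 1 extensions
total linear extensions = 3

3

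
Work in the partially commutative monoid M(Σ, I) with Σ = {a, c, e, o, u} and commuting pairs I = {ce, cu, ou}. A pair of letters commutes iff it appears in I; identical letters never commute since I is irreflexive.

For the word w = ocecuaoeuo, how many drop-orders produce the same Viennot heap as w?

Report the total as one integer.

12

0(o) covers ∅
1(c) covers 0:o
2(e) covers 0:o
3(c) covers 1:c
4(u) covers 2:e
5(a) covers 3:c, 4:u
6(o) covers 5:a
7(e) covers 6:o
8(u) covers 7:e
9(o) covers 7:e
floor of heap: 0:o
completions by unplaced set U, small U first (add the entries for U minus each lowest piece of U):
  |U|=1: {8}:1  {9}:1
  |U|=2: {8,9}:2
  |U|=3: {7,8,9}:2
  |U|=4: {6,7,8,9}:2
  |U|=5: {5,6,7,8,9}:2
  |U|=6: {3,5,6,7,8,9}:2  {4,5,6,7,8,9}:2
  |U|=7: {1,3,5,6,7,8,9}:2  {2,4,5,6,7,8,9}:2  {3,4,5,6,7,8,9}:4
  |U|=8: {1,3,4,5,6,7,8,9}:6  {2,3,4,5,6,7,8,9}:6
  start at 0(o): 12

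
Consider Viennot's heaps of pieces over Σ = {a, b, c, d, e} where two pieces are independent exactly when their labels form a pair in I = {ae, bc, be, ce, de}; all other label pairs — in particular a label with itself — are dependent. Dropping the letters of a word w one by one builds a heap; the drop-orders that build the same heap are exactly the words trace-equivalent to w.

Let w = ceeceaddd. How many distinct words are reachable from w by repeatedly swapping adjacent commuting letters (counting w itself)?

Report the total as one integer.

piece 0:c — minimal
piece 1:e — minimal
piece 2:e rests on {1:e}
piece 3:c rests on {0:c}
piece 4:e rests on {2:e}
piece 5:a rests on {3:c}
piece 6:d rests on {5:a}
piece 7:d rests on {6:d}
piece 8:d rests on {7:d}
minimal pieces: {0:c, 1:e}
ways to finish when only these pieces remain (= sum over removing one remaining piece with nothing left below it):
  1 left: {4}→1  {8}→1
  2 left: {2,4}→1  {4,8}→2  {7,8}→1
  3 left: {1,2,4}→1  {2,4,8}→3  {4,7,8}→3  {6,7,8}→1
  4 left: {1,2,4,8}→4  {2,4,7,8}→6  {4,6,7,8}→4  {5,6,7,8}→1
  5 left: {1,2,4,7,8}→10  {2,4,6,7,8}→10  {3,5,6,7,8}→1  {4,5,6,7,8}→5
  6 left: {0,3,5,6,7,8}→1  {1,2,4,6,7,8}→20  {2,4,5,6,7,8}→15  {3,4,5,6,7,8}→6
  7 left: {0,3,4,5,6,7,8}→7  {1,2,4,5,6,7,8}→35  {2,3,4,5,6,7,8}→21
  placing 0:c first → 56 extensions
  placing 1:e first → 28 extensions
total linear extensions = 84

84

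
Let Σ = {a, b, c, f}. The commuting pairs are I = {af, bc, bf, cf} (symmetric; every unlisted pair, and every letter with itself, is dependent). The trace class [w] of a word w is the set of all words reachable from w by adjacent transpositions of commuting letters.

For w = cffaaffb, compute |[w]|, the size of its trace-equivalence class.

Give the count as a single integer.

70

drop 0:c onto floor
drop 1:f onto floor
drop 2:f onto {1:f}
drop 3:a onto {0:c}
drop 4:a onto {3:a}
drop 5:f onto {2:f}
drop 6:f onto {5:f}
drop 7:b onto {4:a}
ground layer = {0:c, 1:f}
drop-orders for the pieces not yet dropped (sum over which currently-grounded one goes next):
  1 to go: {6} 1  {7} 1
  2 to go: {4,7} 1  {5,6} 1  {6,7} 2
  3 to go: {2,5,6} 1  {3,4,7} 1  {4,6,7} 3  {5,6,7} 3
  4 to go: {0,3,4,7} 1  {1,2,5,6} 1  {2,5,6,7} 4  {3,4,6,7} 4  {4,5,6,7} 6
  5 to go: {0,3,4,6,7} 5  {1,2,5,6,7} 5  {2,4,5,6,7} 10  {3,4,5,6,7} 10
  6 to go: {0,3,4,5,6,7} 15  {1,2,4,5,6,7} 15  {2,3,4,5,6,7} 20
  if 0:c drops first: 35 orders
  if 1:f drops first: 35 orders
heap linearizations: 70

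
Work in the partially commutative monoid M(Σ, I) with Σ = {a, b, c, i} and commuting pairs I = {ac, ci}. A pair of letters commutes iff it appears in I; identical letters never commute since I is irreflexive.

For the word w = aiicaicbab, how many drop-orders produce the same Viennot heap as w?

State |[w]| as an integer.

21

#0=a has no predecessor
#1=i depends on [0:a]
#2=i depends on [1:i]
#3=c has no predecessor
#4=a depends on [2:i]
#5=i depends on [4:a]
#6=c depends on [3:c]
#7=b depends on [5:i, 6:c]
#8=a depends on [7:b]
#9=b depends on [8:a]
sources: [0:a, 3:c]
N(rest) = Σ N(rest − s) over sources s of rest; N(one piece) = 1:
  size 1 → [9]=1
  size 2 → [8,9]=1
  size 3 → [7,8,9]=1
  size 4 → [5,7,8,9]=1  [6,7,8,9]=1
  size 5 → [3,6,7,8,9]=1  [4,5,7,8,9]=1  [5,6,7,8,9]=2
  size 6 → [2,4,5,7,8,9]=1  [3,5,6,7,8,9]=3  [4,5,6,7,8,9]=3
  size 7 → [1,2,4,5,7,8,9]=1  [2,4,5,6,7,8,9]=4  [3,4,5,6,7,8,9]=6
  size 8 → [0,1,2,4,5,7,8,9]=1  [1,2,4,5,6,7,8,9]=5  [2,3,4,5,6,7,8,9]=10
  first=0(a) contributes 15
  first=3(c) contributes 6
|[w]| = 21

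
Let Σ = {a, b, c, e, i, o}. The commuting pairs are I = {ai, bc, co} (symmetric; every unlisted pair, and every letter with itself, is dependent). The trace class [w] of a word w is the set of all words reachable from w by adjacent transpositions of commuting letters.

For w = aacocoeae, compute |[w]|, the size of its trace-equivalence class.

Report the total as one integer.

#0=a has no predecessor
#1=a depends on [0:a]
#2=c depends on [1:a]
#3=o depends on [1:a]
#4=c depends on [2:c]
#5=o depends on [3:o]
#6=e depends on [4:c, 5:o]
#7=a depends on [6:e]
#8=e depends on [7:a]
sources: [0:a]
N(rest) = Σ N(rest − s) over sources s of rest; N(one piece) = 1:
  size 1 → [8]=1
  size 2 → [7,8]=1
  size 3 → [6,7,8]=1
  size 4 → [4,6,7,8]=1  [5,6,7,8]=1
  size 5 → [2,4,6,7,8]=1  [3,5,6,7,8]=1  [4,5,6,7,8]=2
  size 6 → [2,4,5,6,7,8]=3  [3,4,5,6,7,8]=3
  size 7 → [2,3,4,5,6,7,8]=6
  first=0(a) contributes 6

6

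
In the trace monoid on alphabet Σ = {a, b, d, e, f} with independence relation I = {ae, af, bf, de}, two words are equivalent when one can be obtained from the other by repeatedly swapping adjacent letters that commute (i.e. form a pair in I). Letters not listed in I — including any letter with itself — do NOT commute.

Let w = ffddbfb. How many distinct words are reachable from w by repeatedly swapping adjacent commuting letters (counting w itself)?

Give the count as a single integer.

piece 0:f — minimal
piece 1:f rests on {0:f}
piece 2:d rests on {1:f}
piece 3:d rests on {2:d}
piece 4:b rests on {3:d}
piece 5:f rests on {3:d}
piece 6:b rests on {4:b}
minimal pieces: {0:f}
ways to finish when only these pieces remain (= sum over removing one remaining piece with nothing left below it):
  1 left: {5}→1  {6}→1
  2 left: {4,6}→1  {5,6}→2
  3 left: {4,5,6}→3
  4 left: {3,4,5,6}→3
  5 left: {2,3,4,5,6}→3
  placing 0:f first → 3 extensions

3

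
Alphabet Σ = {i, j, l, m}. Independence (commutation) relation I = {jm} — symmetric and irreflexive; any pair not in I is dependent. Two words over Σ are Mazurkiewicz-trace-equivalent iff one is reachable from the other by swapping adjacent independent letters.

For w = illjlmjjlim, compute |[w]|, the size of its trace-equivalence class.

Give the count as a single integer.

drop 0:i onto floor
drop 1:l onto {0:i}
drop 2:l onto {1:l}
drop 3:j onto {2:l}
drop 4:l onto {3:j}
drop 5:m onto {4:l}
drop 6:j onto {4:l}
drop 7:j onto {6:j}
drop 8:l onto {5:m, 7:j}
drop 9:i onto {8:l}
drop 10:m onto {9:i}
ground layer = {0:i}
drop-orders for the pieces not yet dropped (sum over which currently-grounded one goes next):
  1 to go: {10} 1
  2 to go: {9,10} 1
  3 to go: {8,9,10} 1
  4 to go: {5,8,9,10} 1  {7,8,9,10} 1
  5 to go: {5,7,8,9,10} 2  {6,7,8,9,10} 1
  6 to go: {5,6,7,8,9,10} 3
  7 to go: {4,5,6,7,8,9,10} 3
  8 to go: {3,4,5,6,7,8,9,10} 3
  9 to go: {2,3,4,5,6,7,8,9,10} 3
  if 0:i drops first: 3 orders

3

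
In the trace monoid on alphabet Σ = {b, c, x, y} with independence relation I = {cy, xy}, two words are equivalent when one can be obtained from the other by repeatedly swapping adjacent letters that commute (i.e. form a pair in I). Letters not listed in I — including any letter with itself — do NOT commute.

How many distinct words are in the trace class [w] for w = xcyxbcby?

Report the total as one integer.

4

0(x) covers ∅
1(c) covers 0:x
2(y) covers ∅
3(x) covers 1:c
4(b) covers 2:y, 3:x
5(c) covers 4:b
6(b) covers 5:c
7(y) covers 6:b
floor of heap: 0:x, 2:y
completions by unplaced set U, small U first (add the entries for U minus each lowest piece of U):
  |U|=1: {7}:1
  |U|=2: {6,7}:1
  |U|=3: {5,6,7}:1
  |U|=4: {4,5,6,7}:1
  |U|=5: {2,4,5,6,7}:1  {3,4,5,6,7}:1
  |U|=6: {1,3,4,5,6,7}:1  {2,3,4,5,6,7}:2
  start at 0(x): 3
  start at 2(y): 1
sum over floor = 4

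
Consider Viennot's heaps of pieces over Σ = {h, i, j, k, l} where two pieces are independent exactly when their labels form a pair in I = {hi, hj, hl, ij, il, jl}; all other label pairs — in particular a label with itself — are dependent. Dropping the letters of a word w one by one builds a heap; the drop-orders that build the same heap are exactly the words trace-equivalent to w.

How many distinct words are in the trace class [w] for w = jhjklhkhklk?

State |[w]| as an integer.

6

drop 0:j onto floor
drop 1:h onto floor
drop 2:j onto {0:j}
drop 3:k onto {1:h, 2:j}
drop 4:l onto {3:k}
drop 5:h onto {3:k}
drop 6:k onto {4:l, 5:h}
drop 7:h onto {6:k}
drop 8:k onto {7:h}
drop 9:l onto {8:k}
drop 10:k onto {9:l}
ground layer = {0:j, 1:h}
drop-orders for the pieces not yet dropped (sum over which currently-grounded one goes next):
  1 to go: {10} 1
  2 to go: {9,10} 1
  3 to go: {8,9,10} 1
  4 to go: {7,8,9,10} 1
  5 to go: {6,7,8,9,10} 1
  6 to go: {4,6,7,8,9,10} 1  {5,6,7,8,9,10} 1
  7 to go: {4,5,6,7,8,9,10} 2
  8 to go: {3,4,5,6,7,8,9,10} 2
  9 to go: {1,3,4,5,6,7,8,9,10} 2  {2,3,4,5,6,7,8,9,10} 2
  if 0:j drops first: 4 orders
  if 1:h drops first: 2 orders
heap linearizations: 6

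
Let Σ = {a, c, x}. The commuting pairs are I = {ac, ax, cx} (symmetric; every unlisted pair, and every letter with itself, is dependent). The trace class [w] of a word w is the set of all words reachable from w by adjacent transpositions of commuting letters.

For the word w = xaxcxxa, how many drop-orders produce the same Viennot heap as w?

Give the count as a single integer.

0(x) covers ∅
1(a) covers ∅
2(x) covers 0:x
3(c) covers ∅
4(x) covers 2:x
5(x) covers 4:x
6(a) covers 1:a
floor of heap: 0:x, 1:a, 3:c
completions by unplaced set U, small U first (add the entries for U minus each lowest piece of U):
  |U|=1: {3}:1  {5}:1  {6}:1
  |U|=2: {1,6}:1  {3,5}:2  {3,6}:2  {4,5}:1  {5,6}:2
  |U|=3: {1,3,6}:3  {1,5,6}:3  {2,4,5}:1  {3,4,5}:3  {3,5,6}:6  {4,5,6}:3
  |U|=4: {0,2,4,5}:1  {1,3,5,6}:12  {1,4,5,6}:6  {2,3,4,5}:4  {2,4,5,6}:4  {3,4,5,6}:12
  |U|=5: {0,2,3,4,5}:5  {0,2,4,5,6}:5  {1,2,4,5,6}:10  {1,3,4,5,6}:30  {2,3,4,5,6}:20
  start at 0(x): 60
  start at 1(a): 30
  start at 3(c): 15
sum over floor = 105

105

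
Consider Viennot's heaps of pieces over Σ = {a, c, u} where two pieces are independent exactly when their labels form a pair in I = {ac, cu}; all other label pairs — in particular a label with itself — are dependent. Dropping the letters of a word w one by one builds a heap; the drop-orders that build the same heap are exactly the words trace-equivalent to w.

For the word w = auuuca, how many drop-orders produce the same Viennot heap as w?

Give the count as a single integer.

6

0(a) covers ∅
1(u) covers 0:a
2(u) covers 1:u
3(u) covers 2:u
4(c) covers ∅
5(a) covers 3:u
floor of heap: 0:a, 4:c
completions by unplaced set U, small U first (add the entries for U minus each lowest piece of U):
  |U|=1: {4}:1  {5}:1
  |U|=2: {3,5}:1  {4,5}:2
  |U|=3: {2,3,5}:1  {3,4,5}:3
  |U|=4: {1,2,3,5}:1  {2,3,4,5}:4
  start at 0(a): 5
  start at 4(c): 1
sum over floor = 6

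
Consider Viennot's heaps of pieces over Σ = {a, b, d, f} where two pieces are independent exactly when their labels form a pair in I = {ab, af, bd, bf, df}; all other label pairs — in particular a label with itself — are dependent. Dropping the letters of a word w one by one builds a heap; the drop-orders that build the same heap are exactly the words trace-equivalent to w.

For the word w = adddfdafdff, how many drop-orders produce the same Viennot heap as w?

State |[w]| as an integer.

piece 0:a — minimal
piece 1:d rests on {0:a}
piece 2:d rests on {1:d}
piece 3:d rests on {2:d}
piece 4:f — minimal
piece 5:d rests on {3:d}
piece 6:a rests on {5:d}
piece 7:f rests on {4:f}
piece 8:d rests on {6:a}
piece 9:f rests on {7:f}
piece 10:f rests on {9:f}
minimal pieces: {0:a, 4:f}
ways to finish when only these pieces remain (= sum over removing one remaining piece with nothing left below it):
  1 left: {8}→1  {10}→1
  2 left: {6,8}→1  {8,10}→2  {9,10}→1
  3 left: {5,6,8}→1  {6,8,10}→3  {7,9,10}→1  {8,9,10}→3
  4 left: {3,5,6,8}→1  {4,7,9,10}→1  {5,6,8,10}→4  {6,8,9,10}→6  {7,8,9,10}→4
  5 left: {2,3,5,6,8}→1  {3,5,6,8,10}→5  {4,7,8,9,10}→5  {5,6,8,9,10}→10  {6,7,8,9,10}→10
  6 left: {1,2,3,5,6,8}→1  {2,3,5,6,8,10}→6  {3,5,6,8,9,10}→15  {4,6,7,8,9,10}→15  {5,6,7,8,9,10}→20
  7 left: {0,1,2,3,5,6,8}→1  {1,2,3,5,6,8,10}→7  {2,3,5,6,8,9,10}→21  {3,5,6,7,8,9,10}→35  {4,5,6,7,8,9,10}→35
  8 left: {0,1,2,3,5,6,8,10}→8  {1,2,3,5,6,8,9,10}→28  {2,3,5,6,7,8,9,10}→56  {3,4,5,6,7,8,9,10}→70
  9 left: {0,1,2,3,5,6,8,9,10}→36  {1,2,3,5,6,7,8,9,10}→84  {2,3,4,5,6,7,8,9,10}→126
  placing 0:a first → 210 extensions
  placing 4:f first → 120 extensions
total linear extensions = 330

330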